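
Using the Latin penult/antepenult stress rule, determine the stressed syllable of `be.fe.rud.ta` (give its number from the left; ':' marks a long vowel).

3

Classical Latin: stress the penult if heavy (long vowel or closed), else the antepenult.
Weights: 2 fe L, 3 rud H, 4 ta L.
The penult (syllable 3, rud) is heavy, so it takes stress.
Stress on syllable 3: be.fe.ˈrud.ta.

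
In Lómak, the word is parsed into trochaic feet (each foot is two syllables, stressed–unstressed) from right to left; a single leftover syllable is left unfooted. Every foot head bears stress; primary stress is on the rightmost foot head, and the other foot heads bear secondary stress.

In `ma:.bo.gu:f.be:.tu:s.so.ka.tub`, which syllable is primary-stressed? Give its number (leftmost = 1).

7

Parse right to left into trochaic (ˈσσ) feet: (ˈma:.bo) (ˈgu:f.be:) (ˈtu:s.so) (ˈka.tub).
Foot heads (stressed positions): 1, 3, 5, 7.
End Rule Rightmost: primary stress on the rightmost head = syllable 7.
Primary stress: syllable 7 → ma:.bo.gu:f.be:.tu:s.so.ˈka.tub.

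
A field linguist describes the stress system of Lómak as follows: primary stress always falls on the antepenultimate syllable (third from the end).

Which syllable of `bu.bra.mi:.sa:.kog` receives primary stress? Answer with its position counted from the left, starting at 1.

3

The word has 5 syllables; the antepenultimate syllable (third from the end) is syllable 3 (mi:).
Primary stress: syllable 3 → bu.bra.ˈmi:.sa:.kog.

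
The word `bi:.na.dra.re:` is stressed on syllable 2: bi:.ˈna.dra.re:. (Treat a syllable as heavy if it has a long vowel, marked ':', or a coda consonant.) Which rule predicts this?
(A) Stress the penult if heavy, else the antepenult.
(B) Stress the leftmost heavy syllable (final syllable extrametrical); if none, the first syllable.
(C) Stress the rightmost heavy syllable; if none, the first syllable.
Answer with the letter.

Rule A → syllable 2 ✓.
Rule B → syllable 1 (observed: 2).
Rule C → syllable 4 (observed: 2).

A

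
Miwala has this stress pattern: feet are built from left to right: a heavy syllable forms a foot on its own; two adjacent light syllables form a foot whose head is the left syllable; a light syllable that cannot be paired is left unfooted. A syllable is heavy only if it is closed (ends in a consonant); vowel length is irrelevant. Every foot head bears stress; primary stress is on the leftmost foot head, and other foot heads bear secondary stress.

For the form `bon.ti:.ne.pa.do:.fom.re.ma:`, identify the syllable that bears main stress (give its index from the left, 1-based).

Weights: 1 bon H, 2 ti: L, 3 ne L, 4 pa L, 5 do: L, 6 fom H, 7 re L, 8 ma: L.
Parse left to right (heavy = foot alone; LL = one foot; stranded L unfooted): (ˈbon) (ˈti:.ne) (ˈpa.do:) (ˈfom) (ˈre.ma:).
Foot heads: 1, 2, 4, 6, 7.
Primary stress on the leftmost head = syllable 1.
Primary stress: syllable 1 → ˈbon.ti:.ne.pa.do:.fom.re.ma:.

1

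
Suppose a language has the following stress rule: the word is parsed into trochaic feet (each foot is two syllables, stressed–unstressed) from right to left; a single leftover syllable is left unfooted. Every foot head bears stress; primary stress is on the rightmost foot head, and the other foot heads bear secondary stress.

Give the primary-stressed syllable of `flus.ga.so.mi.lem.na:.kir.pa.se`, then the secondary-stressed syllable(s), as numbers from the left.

Parse right to left into trochaic (ˈσσ) feet: flus (ˈga.so) (ˈmi.lem) (ˈna:.kir) (ˈpa.se). Syllable 1 is left unfooted.
Foot heads (stressed positions): 2, 4, 6, 8.
End Rule Rightmost: primary stress on the rightmost head = syllable 8.
Secondary stress on 2, 4, 6: flus.ˌga.so.ˌmi.lem.ˌna:.kir.ˈpa.se.

primary 8, secondary 2, 4, 6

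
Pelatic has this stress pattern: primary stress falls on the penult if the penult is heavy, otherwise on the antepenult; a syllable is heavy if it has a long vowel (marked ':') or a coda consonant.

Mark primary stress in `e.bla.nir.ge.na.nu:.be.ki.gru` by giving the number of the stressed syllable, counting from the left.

7

Weights: 7 be L, 8 ki L, 9 gru L.
The penult (syllable 8, ki) is light, so stress falls on the antepenult (syllable 7, be).
Primary stress: syllable 7 → e.bla.nir.ge.na.nu:.ˈbe.ki.gru.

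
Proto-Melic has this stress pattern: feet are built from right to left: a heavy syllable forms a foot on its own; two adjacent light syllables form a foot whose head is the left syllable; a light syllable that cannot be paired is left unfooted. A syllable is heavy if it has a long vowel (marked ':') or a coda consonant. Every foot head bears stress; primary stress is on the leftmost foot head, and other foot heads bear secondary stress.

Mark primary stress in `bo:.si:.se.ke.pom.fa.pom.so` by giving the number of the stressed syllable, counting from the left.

Weights: 1 bo: H, 2 si: H, 3 se L, 4 ke L, 5 pom H, 6 fa L, 7 pom H, 8 so L.
Parse right to left (heavy = foot alone; LL = one foot; stranded L unfooted): (ˈbo:) (ˈsi:) (ˈse.ke) (ˈpom) fa (ˈpom) so.
Foot heads: 1, 2, 3, 5, 7.
Primary stress on the leftmost head = syllable 1.
Primary stress: syllable 1 → ˈbo:.si:.se.ke.pom.fa.pom.so.

1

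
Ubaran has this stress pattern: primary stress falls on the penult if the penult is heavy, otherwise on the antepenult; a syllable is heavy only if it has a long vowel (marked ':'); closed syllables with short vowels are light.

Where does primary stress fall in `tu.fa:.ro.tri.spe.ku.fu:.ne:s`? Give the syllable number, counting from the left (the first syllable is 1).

7

Weights: 6 ku L, 7 fu: H, 8 ne:s H.
The penult (syllable 7, fu:) is heavy, so it takes stress.
Primary stress: syllable 7 → tu.fa:.ro.tri.spe.ku.ˈfu:.ne:s.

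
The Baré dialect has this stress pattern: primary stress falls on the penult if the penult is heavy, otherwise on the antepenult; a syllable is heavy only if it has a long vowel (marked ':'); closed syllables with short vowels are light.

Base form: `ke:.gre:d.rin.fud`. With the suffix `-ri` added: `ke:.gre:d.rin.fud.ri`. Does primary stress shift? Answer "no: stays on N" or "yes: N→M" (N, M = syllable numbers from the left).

Base `ke:.gre:d.rin.fud` (4 syllables):
  Weights: 2 gre:d H, 3 rin L, 4 fud L.
  The penult (syllable 3, rin) is light, so stress falls on the antepenult (syllable 2, gre:d).
  → primary stress on syllable 2.
Suffixed `ke:.gre:d.rin.fud.ri` (5 syllables):
  Weights: 3 rin L, 4 fud L, 5 ri L.
  The penult (syllable 4, fud) is light, so stress falls on the antepenult (syllable 3, rin).
  → primary stress on syllable 3.

yes: 2→3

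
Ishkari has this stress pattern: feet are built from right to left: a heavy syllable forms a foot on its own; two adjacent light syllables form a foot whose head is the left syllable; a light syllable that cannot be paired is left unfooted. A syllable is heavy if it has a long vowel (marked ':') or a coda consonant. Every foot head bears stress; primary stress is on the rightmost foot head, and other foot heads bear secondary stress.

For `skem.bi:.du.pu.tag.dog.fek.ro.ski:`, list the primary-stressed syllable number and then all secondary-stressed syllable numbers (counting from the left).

Weights: 1 skem H, 2 bi: H, 3 du L, 4 pu L, 5 tag H, 6 dog H, 7 fek H, 8 ro L, 9 ski: H.
Parse right to left (heavy = foot alone; LL = one foot; stranded L unfooted): (ˈskem) (ˈbi:) (ˈdu.pu) (ˈtag) (ˈdog) (ˈfek) ro (ˈski:).
Foot heads: 1, 2, 3, 5, 6, 7, 9.
Primary stress on the rightmost head = syllable 9.
Secondary stress on 1, 2, 3, 5, 6, 7: ˌskem.ˌbi:.ˌdu.pu.ˌtag.ˌdog.ˌfek.ro.ˈski:.

primary 9, secondary 1, 2, 3, 5, 6, 7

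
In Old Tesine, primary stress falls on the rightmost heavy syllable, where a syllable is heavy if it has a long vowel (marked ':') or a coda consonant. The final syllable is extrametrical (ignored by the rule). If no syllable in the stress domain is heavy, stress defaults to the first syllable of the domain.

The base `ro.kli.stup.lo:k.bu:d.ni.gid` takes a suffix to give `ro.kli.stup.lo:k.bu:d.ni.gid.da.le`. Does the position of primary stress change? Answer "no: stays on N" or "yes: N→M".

Base `ro.kli.stup.lo:k.bu:d.ni.gid` (7 syllables):
  The final syllable (7, gid) is extrametrical; the stress domain is syllables 1–6.
  Weights: 1 ro L, 2 kli L, 3 stup H, 4 lo:k H, 5 bu:d H, 6 ni L.
  Heavy syllables in the domain: 3, 4, 5. The rightmost is syllable 5 (bu:d).
  → primary stress on syllable 5.
Suffixed `ro.kli.stup.lo:k.bu:d.ni.gid.da.le` (9 syllables):
  The final syllable (9, le) is extrametrical; the stress domain is syllables 1–8.
  Weights: 1 ro L, 2 kli L, 3 stup H, 4 lo:k H, 5 bu:d H, 6 ni L, 7 gid H, 8 da L.
  Heavy syllables in the domain: 3, 4, 5, 7. The rightmost is syllable 7 (gid).
  → primary stress on syllable 7.

yes: 5→7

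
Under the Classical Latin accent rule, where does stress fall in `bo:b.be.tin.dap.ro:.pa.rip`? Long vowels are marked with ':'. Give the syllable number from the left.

Classical Latin: stress the penult if heavy (long vowel or closed), else the antepenult.
Weights: 5 ro: H, 6 pa L, 7 rip H.
The penult (syllable 6, pa) is light, so stress falls on the antepenult (syllable 5, ro:).
Stress on syllable 5: bo:b.be.tin.dap.ˈro:.pa.rip.

5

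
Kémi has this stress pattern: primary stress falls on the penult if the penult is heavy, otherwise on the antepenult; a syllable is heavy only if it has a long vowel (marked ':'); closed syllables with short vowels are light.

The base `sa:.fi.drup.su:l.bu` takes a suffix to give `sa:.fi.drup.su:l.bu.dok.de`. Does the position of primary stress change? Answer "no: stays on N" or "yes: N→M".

yes: 4→5

Base `sa:.fi.drup.su:l.bu` (5 syllables):
  Weights: 3 drup L, 4 su:l H, 5 bu L.
  The penult (syllable 4, su:l) is heavy, so it takes stress.
  → primary stress on syllable 4.
Suffixed `sa:.fi.drup.su:l.bu.dok.de` (7 syllables):
  Weights: 5 bu L, 6 dok L, 7 de L.
  The penult (syllable 6, dok) is light, so stress falls on the antepenult (syllable 5, bu).
  → primary stress on syllable 5.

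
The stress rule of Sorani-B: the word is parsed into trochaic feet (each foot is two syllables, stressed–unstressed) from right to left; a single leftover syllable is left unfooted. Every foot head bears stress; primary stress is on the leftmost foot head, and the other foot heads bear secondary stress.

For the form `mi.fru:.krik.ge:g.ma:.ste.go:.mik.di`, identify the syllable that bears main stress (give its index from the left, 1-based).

Parse right to left into trochaic (ˈσσ) feet: mi (ˈfru:.krik) (ˈge:g.ma:) (ˈste.go:) (ˈmik.di). Syllable 1 is left unfooted.
Foot heads (stressed positions): 2, 4, 6, 8.
End Rule Leftmost: primary stress on the leftmost head = syllable 2.
Primary stress: syllable 2 → mi.ˈfru:.krik.ge:g.ma:.ste.go:.mik.di.

2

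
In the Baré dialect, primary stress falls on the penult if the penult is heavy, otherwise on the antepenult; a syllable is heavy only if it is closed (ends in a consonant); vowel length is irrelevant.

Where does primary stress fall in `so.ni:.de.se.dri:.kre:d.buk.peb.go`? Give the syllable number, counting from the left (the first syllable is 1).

8

Weights: 7 buk H, 8 peb H, 9 go L.
The penult (syllable 8, peb) is heavy, so it takes stress.
Primary stress: syllable 8 → so.ni:.de.se.dri:.kre:d.buk.ˈpeb.go.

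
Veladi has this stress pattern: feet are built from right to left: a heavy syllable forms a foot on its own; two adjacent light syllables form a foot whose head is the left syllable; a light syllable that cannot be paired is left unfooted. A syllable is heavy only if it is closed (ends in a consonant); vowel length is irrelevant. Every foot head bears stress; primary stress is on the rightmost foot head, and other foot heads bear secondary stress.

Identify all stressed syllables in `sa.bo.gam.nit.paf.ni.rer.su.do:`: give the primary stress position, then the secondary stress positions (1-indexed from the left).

primary 8, secondary 1, 3, 4, 5, 7

Weights: 1 sa L, 2 bo L, 3 gam H, 4 nit H, 5 paf H, 6 ni L, 7 rer H, 8 su L, 9 do: L.
Parse right to left (heavy = foot alone; LL = one foot; stranded L unfooted): (ˈsa.bo) (ˈgam) (ˈnit) (ˈpaf) ni (ˈrer) (ˈsu.do:).
Foot heads: 1, 3, 4, 5, 7, 8.
Primary stress on the rightmost head = syllable 8.
Secondary stress on 1, 3, 4, 5, 7: ˌsa.bo.ˌgam.ˌnit.ˌpaf.ni.ˌrer.ˈsu.do:.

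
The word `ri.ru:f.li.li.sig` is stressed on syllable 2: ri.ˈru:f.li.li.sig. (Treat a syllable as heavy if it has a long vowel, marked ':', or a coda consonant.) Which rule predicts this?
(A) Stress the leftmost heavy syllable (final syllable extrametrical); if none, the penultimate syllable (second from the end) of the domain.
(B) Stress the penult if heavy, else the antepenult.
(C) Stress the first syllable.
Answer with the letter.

A

Rule A → syllable 2 ✓.
Rule B → syllable 3 (observed: 2).
Rule C → syllable 1 (observed: 2).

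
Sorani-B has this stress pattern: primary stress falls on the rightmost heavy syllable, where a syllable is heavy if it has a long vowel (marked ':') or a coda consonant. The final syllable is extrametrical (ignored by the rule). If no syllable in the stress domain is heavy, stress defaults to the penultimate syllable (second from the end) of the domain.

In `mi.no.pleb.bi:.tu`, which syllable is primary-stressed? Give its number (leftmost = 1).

4

The final syllable (5, tu) is extrametrical; the stress domain is syllables 1–4.
Weights: 1 mi L, 2 no L, 3 pleb H, 4 bi: H.
Heavy syllables in the domain: 3, 4. The rightmost is syllable 4 (bi:).
Primary stress: syllable 4 → mi.no.pleb.ˈbi:.tu.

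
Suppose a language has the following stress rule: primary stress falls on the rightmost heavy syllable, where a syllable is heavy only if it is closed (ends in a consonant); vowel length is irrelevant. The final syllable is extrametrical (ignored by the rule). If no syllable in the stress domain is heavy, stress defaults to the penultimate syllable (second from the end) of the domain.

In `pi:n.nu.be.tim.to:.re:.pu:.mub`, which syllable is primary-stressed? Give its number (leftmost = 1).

4

The final syllable (8, mub) is extrametrical; the stress domain is syllables 1–7.
Weights: 1 pi:n H, 2 nu L, 3 be L, 4 tim H, 5 to: L, 6 re: L, 7 pu: L.
Heavy syllables in the domain: 1, 4. The rightmost is syllable 4 (tim).
Primary stress: syllable 4 → pi:n.nu.be.ˈtim.to:.re:.pu:.mub.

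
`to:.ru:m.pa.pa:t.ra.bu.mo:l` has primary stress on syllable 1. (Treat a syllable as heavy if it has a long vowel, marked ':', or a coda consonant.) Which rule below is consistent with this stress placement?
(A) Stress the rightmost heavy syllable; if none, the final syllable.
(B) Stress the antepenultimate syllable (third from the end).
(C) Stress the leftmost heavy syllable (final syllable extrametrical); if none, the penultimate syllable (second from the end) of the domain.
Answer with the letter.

C

Rule A → syllable 7 (observed: 1).
Rule B → syllable 5 (observed: 1).
Rule C → syllable 1 ✓.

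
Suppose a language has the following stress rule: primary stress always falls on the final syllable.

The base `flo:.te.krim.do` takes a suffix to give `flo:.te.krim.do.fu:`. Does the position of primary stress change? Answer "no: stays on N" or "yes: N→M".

yes: 4→5

Base `flo:.te.krim.do` (4 syllables):
  The word has 4 syllables; the final syllable is syllable 4 (do).
  → primary stress on syllable 4.
Suffixed `flo:.te.krim.do.fu:` (5 syllables):
  The word has 5 syllables; the final syllable is syllable 5 (fu:).
  → primary stress on syllable 5.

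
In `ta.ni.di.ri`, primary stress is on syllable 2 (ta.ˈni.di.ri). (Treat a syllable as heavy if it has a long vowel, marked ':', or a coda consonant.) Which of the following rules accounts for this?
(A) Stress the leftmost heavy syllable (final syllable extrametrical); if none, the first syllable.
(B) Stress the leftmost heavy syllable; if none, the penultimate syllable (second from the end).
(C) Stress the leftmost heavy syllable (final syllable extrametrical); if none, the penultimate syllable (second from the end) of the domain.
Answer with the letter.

C

Rule A → syllable 1 (observed: 2).
Rule B → syllable 3 (observed: 2).
Rule C → syllable 2 ✓.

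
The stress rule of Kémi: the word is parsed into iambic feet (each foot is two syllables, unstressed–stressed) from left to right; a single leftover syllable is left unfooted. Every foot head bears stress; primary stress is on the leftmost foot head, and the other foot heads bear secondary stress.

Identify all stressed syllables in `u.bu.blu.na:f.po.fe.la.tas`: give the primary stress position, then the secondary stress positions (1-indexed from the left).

primary 2, secondary 4, 6, 8

Parse left to right into iambic (σˈσ) feet: (u.ˈbu) (blu.ˈna:f) (po.ˈfe) (la.ˈtas).
Foot heads (stressed positions): 2, 4, 6, 8.
End Rule Leftmost: primary stress on the leftmost head = syllable 2.
Secondary stress on 4, 6, 8: u.ˈbu.blu.ˌna:f.po.ˌfe.la.ˌtas.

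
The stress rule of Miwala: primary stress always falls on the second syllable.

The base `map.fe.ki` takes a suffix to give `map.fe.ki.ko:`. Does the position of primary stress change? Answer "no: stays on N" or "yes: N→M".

no: stays on 2

Base `map.fe.ki` (3 syllables):
  The word has 3 syllables; the second syllable is syllable 2 (fe).
  → primary stress on syllable 2.
Suffixed `map.fe.ki.ko:` (4 syllables):
  The word has 4 syllables; the second syllable is syllable 2 (fe).
  → primary stress on syllable 2.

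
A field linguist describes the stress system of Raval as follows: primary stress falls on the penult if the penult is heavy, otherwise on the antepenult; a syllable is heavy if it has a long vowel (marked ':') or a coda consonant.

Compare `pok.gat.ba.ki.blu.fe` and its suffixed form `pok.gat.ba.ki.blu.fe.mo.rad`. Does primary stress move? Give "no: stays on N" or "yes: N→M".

Base `pok.gat.ba.ki.blu.fe` (6 syllables):
  Weights: 4 ki L, 5 blu L, 6 fe L.
  The penult (syllable 5, blu) is light, so stress falls on the antepenult (syllable 4, ki).
  → primary stress on syllable 4.
Suffixed `pok.gat.ba.ki.blu.fe.mo.rad` (8 syllables):
  Weights: 6 fe L, 7 mo L, 8 rad H.
  The penult (syllable 7, mo) is light, so stress falls on the antepenult (syllable 6, fe).
  → primary stress on syllable 6.

yes: 4→6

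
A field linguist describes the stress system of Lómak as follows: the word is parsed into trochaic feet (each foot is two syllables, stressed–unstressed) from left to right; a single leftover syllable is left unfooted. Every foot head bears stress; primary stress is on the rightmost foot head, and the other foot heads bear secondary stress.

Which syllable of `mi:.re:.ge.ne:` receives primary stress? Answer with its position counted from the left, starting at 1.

Parse left to right into trochaic (ˈσσ) feet: (ˈmi:.re:) (ˈge.ne:).
Foot heads (stressed positions): 1, 3.
End Rule Rightmost: primary stress on the rightmost head = syllable 3.
Primary stress: syllable 3 → mi:.re:.ˈge.ne:.

3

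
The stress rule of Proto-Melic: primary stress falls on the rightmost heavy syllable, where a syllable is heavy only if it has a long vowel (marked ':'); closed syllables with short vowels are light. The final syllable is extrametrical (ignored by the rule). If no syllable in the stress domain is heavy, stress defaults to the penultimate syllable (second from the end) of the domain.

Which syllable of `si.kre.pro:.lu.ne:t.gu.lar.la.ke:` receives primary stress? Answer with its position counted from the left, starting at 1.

5

The final syllable (9, ke:) is extrametrical; the stress domain is syllables 1–8.
Weights: 1 si L, 2 kre L, 3 pro: H, 4 lu L, 5 ne:t H, 6 gu L, 7 lar L, 8 la L.
Heavy syllables in the domain: 3, 5. The rightmost is syllable 5 (ne:t).
Primary stress: syllable 5 → si.kre.pro:.lu.ˈne:t.gu.lar.la.ke:.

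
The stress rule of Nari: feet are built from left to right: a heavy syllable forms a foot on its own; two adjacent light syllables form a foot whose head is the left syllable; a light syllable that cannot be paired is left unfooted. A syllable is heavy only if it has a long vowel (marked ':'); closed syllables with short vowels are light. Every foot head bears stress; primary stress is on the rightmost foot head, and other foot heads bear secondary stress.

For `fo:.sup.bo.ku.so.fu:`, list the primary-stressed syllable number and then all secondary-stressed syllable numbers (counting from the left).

primary 6, secondary 1, 2, 4

Weights: 1 fo: H, 2 sup L, 3 bo L, 4 ku L, 5 so L, 6 fu: H.
Parse left to right (heavy = foot alone; LL = one foot; stranded L unfooted): (ˈfo:) (ˈsup.bo) (ˈku.so) (ˈfu:).
Foot heads: 1, 2, 4, 6.
Primary stress on the rightmost head = syllable 6.
Secondary stress on 1, 2, 4: ˌfo:.ˌsup.bo.ˌku.so.ˈfu:.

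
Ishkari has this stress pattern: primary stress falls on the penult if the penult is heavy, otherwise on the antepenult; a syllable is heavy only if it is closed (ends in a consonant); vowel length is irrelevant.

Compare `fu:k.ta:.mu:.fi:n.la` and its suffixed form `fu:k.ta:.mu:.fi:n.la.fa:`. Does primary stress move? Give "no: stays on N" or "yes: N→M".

no: stays on 4

Base `fu:k.ta:.mu:.fi:n.la` (5 syllables):
  Weights: 3 mu: L, 4 fi:n H, 5 la L.
  The penult (syllable 4, fi:n) is heavy, so it takes stress.
  → primary stress on syllable 4.
Suffixed `fu:k.ta:.mu:.fi:n.la.fa:` (6 syllables):
  Weights: 4 fi:n H, 5 la L, 6 fa: L.
  The penult (syllable 5, la) is light, so stress falls on the antepenult (syllable 4, fi:n).
  → primary stress on syllable 4.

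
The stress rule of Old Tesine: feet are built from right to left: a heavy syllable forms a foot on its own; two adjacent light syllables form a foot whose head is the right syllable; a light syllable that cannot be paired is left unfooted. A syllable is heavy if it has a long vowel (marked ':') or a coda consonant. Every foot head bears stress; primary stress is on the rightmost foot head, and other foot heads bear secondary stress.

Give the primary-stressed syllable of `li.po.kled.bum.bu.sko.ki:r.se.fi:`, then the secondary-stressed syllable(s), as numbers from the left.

primary 9, secondary 2, 3, 4, 6, 7

Weights: 1 li L, 2 po L, 3 kled H, 4 bum H, 5 bu L, 6 sko L, 7 ki:r H, 8 se L, 9 fi: H.
Parse right to left (heavy = foot alone; LL = one foot; stranded L unfooted): (li.ˈpo) (ˈkled) (ˈbum) (bu.ˈsko) (ˈki:r) se (ˈfi:).
Foot heads: 2, 3, 4, 6, 7, 9.
Primary stress on the rightmost head = syllable 9.
Secondary stress on 2, 3, 4, 6, 7: li.ˌpo.ˌkled.ˌbum.bu.ˌsko.ˌki:r.se.ˈfi:.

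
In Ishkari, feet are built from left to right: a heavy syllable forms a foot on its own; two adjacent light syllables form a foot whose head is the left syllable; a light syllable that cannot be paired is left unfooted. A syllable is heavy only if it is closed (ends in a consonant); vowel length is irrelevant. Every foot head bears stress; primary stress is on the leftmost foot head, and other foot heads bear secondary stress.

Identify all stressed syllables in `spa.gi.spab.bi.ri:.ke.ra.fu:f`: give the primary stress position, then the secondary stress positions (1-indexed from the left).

primary 1, secondary 3, 4, 6, 8

Weights: 1 spa L, 2 gi L, 3 spab H, 4 bi L, 5 ri: L, 6 ke L, 7 ra L, 8 fu:f H.
Parse left to right (heavy = foot alone; LL = one foot; stranded L unfooted): (ˈspa.gi) (ˈspab) (ˈbi.ri:) (ˈke.ra) (ˈfu:f).
Foot heads: 1, 3, 4, 6, 8.
Primary stress on the leftmost head = syllable 1.
Secondary stress on 3, 4, 6, 8: ˈspa.gi.ˌspab.ˌbi.ri:.ˌke.ra.ˌfu:f.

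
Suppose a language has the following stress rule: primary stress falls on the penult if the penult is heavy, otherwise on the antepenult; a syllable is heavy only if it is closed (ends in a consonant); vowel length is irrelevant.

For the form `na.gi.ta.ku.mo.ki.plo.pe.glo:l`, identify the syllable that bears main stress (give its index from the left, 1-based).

Weights: 7 plo L, 8 pe L, 9 glo:l H.
The penult (syllable 8, pe) is light, so stress falls on the antepenult (syllable 7, plo).
Primary stress: syllable 7 → na.gi.ta.ku.mo.ki.ˈplo.pe.glo:l.

7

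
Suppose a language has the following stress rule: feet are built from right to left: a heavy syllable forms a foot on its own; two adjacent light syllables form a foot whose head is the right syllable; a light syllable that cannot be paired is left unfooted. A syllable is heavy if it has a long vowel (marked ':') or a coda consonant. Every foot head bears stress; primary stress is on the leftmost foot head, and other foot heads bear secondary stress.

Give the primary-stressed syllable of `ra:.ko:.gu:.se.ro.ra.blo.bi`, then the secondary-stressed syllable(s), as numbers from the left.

primary 1, secondary 2, 3, 6, 8

Weights: 1 ra: H, 2 ko: H, 3 gu: H, 4 se L, 5 ro L, 6 ra L, 7 blo L, 8 bi L.
Parse right to left (heavy = foot alone; LL = one foot; stranded L unfooted): (ˈra:) (ˈko:) (ˈgu:) se (ro.ˈra) (blo.ˈbi).
Foot heads: 1, 2, 3, 6, 8.
Primary stress on the leftmost head = syllable 1.
Secondary stress on 2, 3, 6, 8: ˈra:.ˌko:.ˌgu:.se.ro.ˌra.blo.ˌbi.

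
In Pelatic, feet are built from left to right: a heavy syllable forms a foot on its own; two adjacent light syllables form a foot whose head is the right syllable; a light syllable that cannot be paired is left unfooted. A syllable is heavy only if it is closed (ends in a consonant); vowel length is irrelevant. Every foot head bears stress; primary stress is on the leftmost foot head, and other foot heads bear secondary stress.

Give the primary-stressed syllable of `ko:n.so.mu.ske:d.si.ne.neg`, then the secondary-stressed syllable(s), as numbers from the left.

Weights: 1 ko:n H, 2 so L, 3 mu L, 4 ske:d H, 5 si L, 6 ne L, 7 neg H.
Parse left to right (heavy = foot alone; LL = one foot; stranded L unfooted): (ˈko:n) (so.ˈmu) (ˈske:d) (si.ˈne) (ˈneg).
Foot heads: 1, 3, 4, 6, 7.
Primary stress on the leftmost head = syllable 1.
Secondary stress on 3, 4, 6, 7: ˈko:n.so.ˌmu.ˌske:d.si.ˌne.ˌneg.

primary 1, secondary 3, 4, 6, 7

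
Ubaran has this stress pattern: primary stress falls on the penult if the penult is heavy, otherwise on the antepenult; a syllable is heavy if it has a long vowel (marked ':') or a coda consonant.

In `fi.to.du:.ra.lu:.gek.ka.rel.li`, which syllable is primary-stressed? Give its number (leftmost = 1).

Weights: 7 ka L, 8 rel H, 9 li L.
The penult (syllable 8, rel) is heavy, so it takes stress.
Primary stress: syllable 8 → fi.to.du:.ra.lu:.gek.ka.ˈrel.li.

8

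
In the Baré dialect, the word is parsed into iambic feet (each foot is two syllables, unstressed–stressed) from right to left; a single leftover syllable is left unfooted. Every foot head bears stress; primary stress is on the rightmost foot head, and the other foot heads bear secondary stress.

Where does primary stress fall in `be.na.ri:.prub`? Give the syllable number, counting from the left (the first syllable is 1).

4

Parse right to left into iambic (σˈσ) feet: (be.ˈna) (ri:.ˈprub).
Foot heads (stressed positions): 2, 4.
End Rule Rightmost: primary stress on the rightmost head = syllable 4.
Primary stress: syllable 4 → be.na.ri:.ˈprub.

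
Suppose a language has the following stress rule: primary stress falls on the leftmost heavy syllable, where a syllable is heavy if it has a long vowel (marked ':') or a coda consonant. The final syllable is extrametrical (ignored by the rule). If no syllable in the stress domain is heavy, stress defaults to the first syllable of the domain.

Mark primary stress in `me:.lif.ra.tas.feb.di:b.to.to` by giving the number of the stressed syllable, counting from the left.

The final syllable (8, to) is extrametrical; the stress domain is syllables 1–7.
Weights: 1 me: H, 2 lif H, 3 ra L, 4 tas H, 5 feb H, 6 di:b H, 7 to L.
Heavy syllables in the domain: 1, 2, 4, 5, 6. The leftmost is syllable 1 (me:).
Primary stress: syllable 1 → ˈme:.lif.ra.tas.feb.di:b.to.to.

1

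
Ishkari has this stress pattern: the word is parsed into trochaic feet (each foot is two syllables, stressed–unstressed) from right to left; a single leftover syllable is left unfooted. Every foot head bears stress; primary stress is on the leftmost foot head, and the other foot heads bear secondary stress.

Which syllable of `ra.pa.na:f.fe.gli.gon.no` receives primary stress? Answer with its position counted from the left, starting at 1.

Parse right to left into trochaic (ˈσσ) feet: ra (ˈpa.na:f) (ˈfe.gli) (ˈgon.no). Syllable 1 is left unfooted.
Foot heads (stressed positions): 2, 4, 6.
End Rule Leftmost: primary stress on the leftmost head = syllable 2.
Primary stress: syllable 2 → ra.ˈpa.na:f.fe.gli.gon.no.

2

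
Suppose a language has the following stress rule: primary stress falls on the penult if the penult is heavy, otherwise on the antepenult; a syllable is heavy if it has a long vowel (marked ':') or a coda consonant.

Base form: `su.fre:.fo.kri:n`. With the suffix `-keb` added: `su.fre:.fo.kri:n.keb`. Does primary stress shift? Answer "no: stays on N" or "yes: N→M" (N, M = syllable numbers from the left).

yes: 2→4

Base `su.fre:.fo.kri:n` (4 syllables):
  Weights: 2 fre: H, 3 fo L, 4 kri:n H.
  The penult (syllable 3, fo) is light, so stress falls on the antepenult (syllable 2, fre:).
  → primary stress on syllable 2.
Suffixed `su.fre:.fo.kri:n.keb` (5 syllables):
  Weights: 3 fo L, 4 kri:n H, 5 keb H.
  The penult (syllable 4, kri:n) is heavy, so it takes stress.
  → primary stress on syllable 4.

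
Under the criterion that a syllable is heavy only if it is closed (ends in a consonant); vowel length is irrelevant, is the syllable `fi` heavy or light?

`fi`: short vowel, open (no coda). Open (no coda) → light.

light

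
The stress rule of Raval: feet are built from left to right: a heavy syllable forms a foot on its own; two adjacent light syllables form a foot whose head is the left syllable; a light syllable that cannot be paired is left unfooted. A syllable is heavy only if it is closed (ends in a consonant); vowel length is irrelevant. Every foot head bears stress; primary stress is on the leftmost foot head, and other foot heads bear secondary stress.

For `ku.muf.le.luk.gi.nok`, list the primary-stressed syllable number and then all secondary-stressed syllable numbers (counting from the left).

primary 2, secondary 4, 6

Weights: 1 ku L, 2 muf H, 3 le L, 4 luk H, 5 gi L, 6 nok H.
Parse left to right (heavy = foot alone; LL = one foot; stranded L unfooted): ku (ˈmuf) le (ˈluk) gi (ˈnok).
Foot heads: 2, 4, 6.
Primary stress on the leftmost head = syllable 2.
Secondary stress on 4, 6: ku.ˈmuf.le.ˌluk.gi.ˌnok.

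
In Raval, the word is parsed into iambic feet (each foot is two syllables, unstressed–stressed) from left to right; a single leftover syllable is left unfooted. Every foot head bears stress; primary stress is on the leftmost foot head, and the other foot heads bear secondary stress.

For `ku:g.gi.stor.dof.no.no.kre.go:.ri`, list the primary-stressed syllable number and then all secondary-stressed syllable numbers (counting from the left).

Parse left to right into iambic (σˈσ) feet: (ku:g.ˈgi) (stor.ˈdof) (no.ˈno) (kre.ˈgo:) ri. Syllable 9 is left unfooted.
Foot heads (stressed positions): 2, 4, 6, 8.
End Rule Leftmost: primary stress on the leftmost head = syllable 2.
Secondary stress on 4, 6, 8: ku:g.ˈgi.stor.ˌdof.no.ˌno.kre.ˌgo:.ri.

primary 2, secondary 4, 6, 8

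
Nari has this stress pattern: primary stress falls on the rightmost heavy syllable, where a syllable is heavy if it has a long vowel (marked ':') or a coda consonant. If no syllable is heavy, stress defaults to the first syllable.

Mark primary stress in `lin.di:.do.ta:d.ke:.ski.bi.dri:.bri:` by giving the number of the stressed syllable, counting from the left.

Weights: 1 lin H, 2 di: H, 3 do L, 4 ta:d H, 5 ke: H, 6 ski L, 7 bi L, 8 dri: H, 9 bri: H.
Heavy syllables in the domain: 1, 2, 4, 5, 8, 9. The rightmost is syllable 9 (bri:).
Primary stress: syllable 9 → lin.di:.do.ta:d.ke:.ski.bi.dri:.ˈbri:.

9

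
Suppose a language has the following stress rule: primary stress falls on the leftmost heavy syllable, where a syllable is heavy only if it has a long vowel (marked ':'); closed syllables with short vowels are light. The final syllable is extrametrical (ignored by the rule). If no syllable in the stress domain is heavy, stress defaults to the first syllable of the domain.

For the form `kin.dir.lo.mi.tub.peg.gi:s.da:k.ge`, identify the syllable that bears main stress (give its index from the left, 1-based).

7

The final syllable (9, ge) is extrametrical; the stress domain is syllables 1–8.
Weights: 1 kin L, 2 dir L, 3 lo L, 4 mi L, 5 tub L, 6 peg L, 7 gi:s H, 8 da:k H.
Heavy syllables in the domain: 7, 8. The leftmost is syllable 7 (gi:s).
Primary stress: syllable 7 → kin.dir.lo.mi.tub.peg.ˈgi:s.da:k.ge.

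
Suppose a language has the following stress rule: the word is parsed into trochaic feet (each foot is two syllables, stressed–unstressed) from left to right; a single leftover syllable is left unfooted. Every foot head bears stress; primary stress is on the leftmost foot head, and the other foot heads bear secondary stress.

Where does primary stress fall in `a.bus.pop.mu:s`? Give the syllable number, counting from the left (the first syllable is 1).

1

Parse left to right into trochaic (ˈσσ) feet: (ˈa.bus) (ˈpop.mu:s).
Foot heads (stressed positions): 1, 3.
End Rule Leftmost: primary stress on the leftmost head = syllable 1.
Primary stress: syllable 1 → ˈa.bus.pop.mu:s.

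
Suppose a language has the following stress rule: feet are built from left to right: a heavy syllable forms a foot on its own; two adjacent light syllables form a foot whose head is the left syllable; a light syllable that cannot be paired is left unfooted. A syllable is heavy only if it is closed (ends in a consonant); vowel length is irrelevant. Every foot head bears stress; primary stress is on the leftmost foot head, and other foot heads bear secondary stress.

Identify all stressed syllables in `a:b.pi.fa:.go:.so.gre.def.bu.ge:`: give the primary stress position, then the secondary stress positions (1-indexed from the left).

primary 1, secondary 2, 4, 7, 8

Weights: 1 a:b H, 2 pi L, 3 fa: L, 4 go: L, 5 so L, 6 gre L, 7 def H, 8 bu L, 9 ge: L.
Parse left to right (heavy = foot alone; LL = one foot; stranded L unfooted): (ˈa:b) (ˈpi.fa:) (ˈgo:.so) gre (ˈdef) (ˈbu.ge:).
Foot heads: 1, 2, 4, 7, 8.
Primary stress on the leftmost head = syllable 1.
Secondary stress on 2, 4, 7, 8: ˈa:b.ˌpi.fa:.ˌgo:.so.gre.ˌdef.ˌbu.ge:.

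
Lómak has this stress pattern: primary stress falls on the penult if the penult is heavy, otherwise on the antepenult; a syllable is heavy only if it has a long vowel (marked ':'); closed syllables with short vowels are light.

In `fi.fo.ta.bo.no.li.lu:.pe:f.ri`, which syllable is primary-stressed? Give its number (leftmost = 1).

Weights: 7 lu: H, 8 pe:f H, 9 ri L.
The penult (syllable 8, pe:f) is heavy, so it takes stress.
Primary stress: syllable 8 → fi.fo.ta.bo.no.li.lu:.ˈpe:f.ri.

8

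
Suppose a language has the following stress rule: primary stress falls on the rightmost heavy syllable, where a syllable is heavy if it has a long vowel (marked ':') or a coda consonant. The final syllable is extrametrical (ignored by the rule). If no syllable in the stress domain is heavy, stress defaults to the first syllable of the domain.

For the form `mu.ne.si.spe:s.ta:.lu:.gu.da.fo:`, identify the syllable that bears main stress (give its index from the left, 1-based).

The final syllable (9, fo:) is extrametrical; the stress domain is syllables 1–8.
Weights: 1 mu L, 2 ne L, 3 si L, 4 spe:s H, 5 ta: H, 6 lu: H, 7 gu L, 8 da L.
Heavy syllables in the domain: 4, 5, 6. The rightmost is syllable 6 (lu:).
Primary stress: syllable 6 → mu.ne.si.spe:s.ta:.ˈlu:.gu.da.fo:.

6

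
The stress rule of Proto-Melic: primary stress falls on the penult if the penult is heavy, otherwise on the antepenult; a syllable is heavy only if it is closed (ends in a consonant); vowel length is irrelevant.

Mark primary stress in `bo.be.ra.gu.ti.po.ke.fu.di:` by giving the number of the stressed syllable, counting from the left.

7

Weights: 7 ke L, 8 fu L, 9 di: L.
The penult (syllable 8, fu) is light, so stress falls on the antepenult (syllable 7, ke).
Primary stress: syllable 7 → bo.be.ra.gu.ti.po.ˈke.fu.di:.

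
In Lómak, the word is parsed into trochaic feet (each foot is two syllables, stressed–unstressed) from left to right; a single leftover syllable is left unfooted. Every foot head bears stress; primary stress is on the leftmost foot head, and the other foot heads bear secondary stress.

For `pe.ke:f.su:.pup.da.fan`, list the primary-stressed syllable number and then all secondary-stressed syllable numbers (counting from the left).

primary 1, secondary 3, 5

Parse left to right into trochaic (ˈσσ) feet: (ˈpe.ke:f) (ˈsu:.pup) (ˈda.fan).
Foot heads (stressed positions): 1, 3, 5.
End Rule Leftmost: primary stress on the leftmost head = syllable 1.
Secondary stress on 3, 5: ˈpe.ke:f.ˌsu:.pup.ˌda.fan.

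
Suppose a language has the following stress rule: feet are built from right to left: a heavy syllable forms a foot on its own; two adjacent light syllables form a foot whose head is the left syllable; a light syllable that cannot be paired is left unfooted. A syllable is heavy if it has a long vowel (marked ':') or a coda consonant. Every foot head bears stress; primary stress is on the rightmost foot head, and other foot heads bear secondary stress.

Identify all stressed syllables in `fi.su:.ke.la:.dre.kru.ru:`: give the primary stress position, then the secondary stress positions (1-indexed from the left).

primary 7, secondary 2, 4, 5

Weights: 1 fi L, 2 su: H, 3 ke L, 4 la: H, 5 dre L, 6 kru L, 7 ru: H.
Parse right to left (heavy = foot alone; LL = one foot; stranded L unfooted): fi (ˈsu:) ke (ˈla:) (ˈdre.kru) (ˈru:).
Foot heads: 2, 4, 5, 7.
Primary stress on the rightmost head = syllable 7.
Secondary stress on 2, 4, 5: fi.ˌsu:.ke.ˌla:.ˌdre.kru.ˈru:.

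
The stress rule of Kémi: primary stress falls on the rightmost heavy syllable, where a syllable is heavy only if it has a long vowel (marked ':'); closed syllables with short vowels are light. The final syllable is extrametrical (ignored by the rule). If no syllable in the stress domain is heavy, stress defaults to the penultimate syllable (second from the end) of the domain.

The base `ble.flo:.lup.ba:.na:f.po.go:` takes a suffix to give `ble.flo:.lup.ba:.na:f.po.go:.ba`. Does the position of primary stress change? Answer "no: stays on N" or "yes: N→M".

Base `ble.flo:.lup.ba:.na:f.po.go:` (7 syllables):
  The final syllable (7, go:) is extrametrical; the stress domain is syllables 1–6.
  Weights: 1 ble L, 2 flo: H, 3 lup L, 4 ba: H, 5 na:f H, 6 po L.
  Heavy syllables in the domain: 2, 4, 5. The rightmost is syllable 5 (na:f).
  → primary stress on syllable 5.
Suffixed `ble.flo:.lup.ba:.na:f.po.go:.ba` (8 syllables):
  The final syllable (8, ba) is extrametrical; the stress domain is syllables 1–7.
  Weights: 1 ble L, 2 flo: H, 3 lup L, 4 ba: H, 5 na:f H, 6 po L, 7 go: H.
  Heavy syllables in the domain: 2, 4, 5, 7. The rightmost is syllable 7 (go:).
  → primary stress on syllable 7.

yes: 5→7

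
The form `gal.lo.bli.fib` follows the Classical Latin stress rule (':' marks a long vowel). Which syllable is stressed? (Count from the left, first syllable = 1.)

Classical Latin: stress the penult if heavy (long vowel or closed), else the antepenult.
Weights: 2 lo L, 3 bli L, 4 fib H.
The penult (syllable 3, bli) is light, so stress falls on the antepenult (syllable 2, lo).
Stress on syllable 2: gal.ˈlo.bli.fib.

2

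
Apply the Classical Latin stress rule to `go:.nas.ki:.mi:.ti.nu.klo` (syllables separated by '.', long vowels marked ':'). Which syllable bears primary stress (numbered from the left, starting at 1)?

Classical Latin: stress the penult if heavy (long vowel or closed), else the antepenult.
Weights: 5 ti L, 6 nu L, 7 klo L.
The penult (syllable 6, nu) is light, so stress falls on the antepenult (syllable 5, ti).
Stress on syllable 5: go:.nas.ki:.mi:.ˈti.nu.klo.

5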